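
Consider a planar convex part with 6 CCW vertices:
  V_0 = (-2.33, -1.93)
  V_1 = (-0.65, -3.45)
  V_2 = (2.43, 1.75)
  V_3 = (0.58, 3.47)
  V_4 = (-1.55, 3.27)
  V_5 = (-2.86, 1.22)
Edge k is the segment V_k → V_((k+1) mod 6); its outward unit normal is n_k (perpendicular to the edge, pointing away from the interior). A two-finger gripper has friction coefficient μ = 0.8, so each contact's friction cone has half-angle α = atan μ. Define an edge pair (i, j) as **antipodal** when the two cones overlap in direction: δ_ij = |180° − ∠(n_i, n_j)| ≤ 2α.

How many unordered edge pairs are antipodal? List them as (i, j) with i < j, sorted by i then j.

count = 6; pairs: (0,2), (0,3), (1,3), (1,4), (1,5), (2,5)

α = atan 0.8 = 38.66°;  2α = 77.32°
n_0 = (-0.6709, -0.7415)
n_1 = (+0.8604, -0.5096)
n_2 = (+0.6809, +0.7324)
n_3 = (-0.0935, +0.9956)
n_4 = (-0.8426, +0.5385)
n_5 = (-0.9861, -0.1659)
  (0,1): δ = 78.50°  ·
  (0,2): δ = 0.78°  ✓
  (0,3): δ = 47.50°  ✓
  (0,4): δ = 99.56°  ·
  (0,5): δ = 141.69°  ·
  (1,2): δ = 102.28°  ·
  (1,3): δ = 54.00°  ✓
  (1,4): δ = 1.94°  ✓
  (1,5): δ = 40.19°  ✓
  (2,3): δ = 131.72°  ·
  (2,4): δ = 79.67°  ·
  (2,5): δ = 37.53°  ✓
  (3,4): δ = 127.94°  ·
  (3,5): δ = 85.81°  ·
  (4,5): δ = 137.87°  ·
antipodal pairs: 6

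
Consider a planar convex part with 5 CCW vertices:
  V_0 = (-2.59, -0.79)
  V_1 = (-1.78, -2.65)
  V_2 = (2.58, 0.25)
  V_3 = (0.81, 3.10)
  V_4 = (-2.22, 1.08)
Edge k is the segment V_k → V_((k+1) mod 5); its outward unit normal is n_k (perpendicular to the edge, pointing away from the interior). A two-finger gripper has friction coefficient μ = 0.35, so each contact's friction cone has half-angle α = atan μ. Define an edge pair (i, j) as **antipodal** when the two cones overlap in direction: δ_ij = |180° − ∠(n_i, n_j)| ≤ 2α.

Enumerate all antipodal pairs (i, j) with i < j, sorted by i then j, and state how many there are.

count = 2; pairs: (0,2), (1,3)

α = atan 0.35 = 19.29°;  2α = 38.58°
n_0 = (-0.9168, -0.3993)
n_1 = (+0.5538, -0.8326)
n_2 = (+0.8495, +0.5276)
n_3 = (-0.5547, +0.8321)
n_4 = (-0.9810, +0.1941)
  (0,1): δ = 79.90°  ·
  (0,2): δ = 8.31°  ✓
  (0,3): δ = 100.16°  ·
  (0,4): δ = 145.28°  ·
  (1,2): δ = 91.79°  ·
  (1,3): δ = 0.06°  ✓
  (1,4): δ = 45.18°  ·
  (2,3): δ = 88.15°  ·
  (2,4): δ = 43.03°  ·
  (3,4): δ = 134.88°  ·
antipodal pairs: 2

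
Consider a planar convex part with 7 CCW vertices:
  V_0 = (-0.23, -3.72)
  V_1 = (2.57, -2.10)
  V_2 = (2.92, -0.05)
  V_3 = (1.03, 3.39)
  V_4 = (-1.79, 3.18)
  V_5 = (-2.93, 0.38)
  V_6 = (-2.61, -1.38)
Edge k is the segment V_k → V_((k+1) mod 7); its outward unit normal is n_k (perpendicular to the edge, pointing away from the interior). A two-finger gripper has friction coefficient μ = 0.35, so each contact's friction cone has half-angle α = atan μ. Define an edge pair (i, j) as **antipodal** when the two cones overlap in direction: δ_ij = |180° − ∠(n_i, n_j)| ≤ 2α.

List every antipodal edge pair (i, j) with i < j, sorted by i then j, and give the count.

count = 6; pairs: (0,3), (0,4), (1,4), (1,5), (2,5), (2,6)

α = atan 0.35 = 19.29°;  2α = 38.58°
n_0 = (+0.5008, -0.8656)
n_1 = (+0.9857, -0.1683)
n_2 = (+0.8764, +0.4815)
n_3 = (-0.0743, +0.9972)
n_4 = (-0.9262, +0.3771)
n_5 = (-0.9839, -0.1789)
n_6 = (-0.7011, -0.7131)
  (0,1): δ = 129.74°  ·
  (0,2): δ = 91.27°  ·
  (0,3): δ = 25.79°  ✓
  (0,4): δ = 37.79°  ✓
  (0,5): δ = 70.25°  ·
  (0,6): δ = 105.43°  ·
  (1,2): δ = 141.53°  ·
  (1,3): δ = 76.05°  ·
  (1,4): δ = 12.46°  ✓
  (1,5): δ = 19.99°  ✓
  (1,6): δ = 55.17°  ·
  (2,3): δ = 114.53°  ·
  (2,4): δ = 50.94°  ·
  (2,5): δ = 18.48°  ✓
  (2,6): δ = 16.70°  ✓
  (3,4): δ = 116.41°  ·
  (3,5): δ = 83.95°  ·
  (3,6): δ = 48.77°  ·
  (4,5): δ = 147.54°  ·
  (4,6): δ = 112.36°  ·
  (5,6): δ = 144.82°  ·
antipodal pairs: 6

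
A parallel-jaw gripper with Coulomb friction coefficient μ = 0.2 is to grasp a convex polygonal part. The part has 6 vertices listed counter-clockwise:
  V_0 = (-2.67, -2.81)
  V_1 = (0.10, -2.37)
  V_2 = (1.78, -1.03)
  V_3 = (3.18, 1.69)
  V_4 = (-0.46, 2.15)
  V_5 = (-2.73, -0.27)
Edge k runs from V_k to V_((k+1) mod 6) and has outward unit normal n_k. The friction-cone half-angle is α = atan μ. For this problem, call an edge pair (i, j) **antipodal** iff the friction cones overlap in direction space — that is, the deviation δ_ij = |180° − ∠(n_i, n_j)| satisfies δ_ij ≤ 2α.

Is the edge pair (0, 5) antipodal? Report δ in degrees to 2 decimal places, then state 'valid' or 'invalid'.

δ = 82.33°, invalid

α = atan 0.2 = 11.31°;  2α = 22.62°
edge 0: e_0 = (+2.77, +0.44);  n_0 = (+0.1569, -0.9876)
edge 5: e_5 = (+0.06, -2.54);  n_5 = (-0.9997, -0.0236)
∠(n_0, n_5) = 97.67°
δ = |180° − 97.67°| = 82.33°
82.33° > 2α = 22.62°  →  invalid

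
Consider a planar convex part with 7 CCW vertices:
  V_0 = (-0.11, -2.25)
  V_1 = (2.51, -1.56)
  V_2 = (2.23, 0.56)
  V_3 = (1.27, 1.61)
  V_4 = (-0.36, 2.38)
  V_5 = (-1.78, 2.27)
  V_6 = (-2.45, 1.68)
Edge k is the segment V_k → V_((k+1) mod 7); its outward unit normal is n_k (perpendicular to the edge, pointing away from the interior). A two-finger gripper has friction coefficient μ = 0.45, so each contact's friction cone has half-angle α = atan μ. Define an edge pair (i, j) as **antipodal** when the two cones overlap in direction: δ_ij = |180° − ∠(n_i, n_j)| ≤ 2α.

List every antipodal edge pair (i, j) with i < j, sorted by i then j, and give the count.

α = atan 0.45 = 24.23°;  2α = 48.46°
n_0 = (+0.2547, -0.9670)
n_1 = (+0.9914, +0.1309)
n_2 = (+0.7380, +0.6748)
n_3 = (+0.4271, +0.9042)
n_4 = (-0.0772, +0.9970)
n_5 = (-0.6609, +0.7505)
n_6 = (-0.8592, -0.5116)
  (0,1): δ = 97.23°  ·
  (0,2): δ = 62.32°  ·
  (0,3): δ = 40.04°  ✓
  (0,4): δ = 10.32°  ✓
  (0,5): δ = 26.61°  ✓
  (0,6): δ = 106.02°  ·
  (1,2): δ = 145.09°  ·
  (1,3): δ = 122.81°  ·
  (1,4): δ = 93.09°  ·
  (1,5): δ = 56.16°  ·
  (1,6): δ = 23.25°  ✓
  (2,3): δ = 157.72°  ·
  (2,4): δ = 128.01°  ·
  (2,5): δ = 91.07°  ·
  (2,6): δ = 11.67°  ✓
  (3,4): δ = 150.28°  ·
  (3,5): δ = 113.35°  ·
  (3,6): δ = 33.94°  ✓
  (4,5): δ = 143.06°  ·
  (4,6): δ = 63.66°  ·
  (5,6): δ = 100.60°  ·
antipodal pairs: 6

count = 6; pairs: (0,3), (0,4), (0,5), (1,6), (2,6), (3,6)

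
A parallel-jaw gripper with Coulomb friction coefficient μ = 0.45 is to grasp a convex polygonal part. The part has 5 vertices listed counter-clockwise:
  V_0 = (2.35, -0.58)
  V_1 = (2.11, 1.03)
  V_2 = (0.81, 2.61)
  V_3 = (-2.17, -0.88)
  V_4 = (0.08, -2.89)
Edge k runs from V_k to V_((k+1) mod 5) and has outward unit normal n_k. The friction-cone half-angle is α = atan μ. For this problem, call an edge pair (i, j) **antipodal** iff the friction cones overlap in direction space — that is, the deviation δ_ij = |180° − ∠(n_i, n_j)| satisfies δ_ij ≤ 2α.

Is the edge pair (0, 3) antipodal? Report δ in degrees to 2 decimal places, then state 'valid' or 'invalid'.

δ = 39.75°, valid

α = atan 0.45 = 24.23°;  2α = 48.46°
edge 0: e_0 = (-0.24, +1.61);  n_0 = (+0.9891, +0.1474)
edge 3: e_3 = (+2.25, -2.01);  n_3 = (-0.6662, -0.7458)
∠(n_0, n_3) = 140.25°
δ = |180° − 140.25°| = 39.75°
39.75° ≤ 2α = 48.46°  →  valid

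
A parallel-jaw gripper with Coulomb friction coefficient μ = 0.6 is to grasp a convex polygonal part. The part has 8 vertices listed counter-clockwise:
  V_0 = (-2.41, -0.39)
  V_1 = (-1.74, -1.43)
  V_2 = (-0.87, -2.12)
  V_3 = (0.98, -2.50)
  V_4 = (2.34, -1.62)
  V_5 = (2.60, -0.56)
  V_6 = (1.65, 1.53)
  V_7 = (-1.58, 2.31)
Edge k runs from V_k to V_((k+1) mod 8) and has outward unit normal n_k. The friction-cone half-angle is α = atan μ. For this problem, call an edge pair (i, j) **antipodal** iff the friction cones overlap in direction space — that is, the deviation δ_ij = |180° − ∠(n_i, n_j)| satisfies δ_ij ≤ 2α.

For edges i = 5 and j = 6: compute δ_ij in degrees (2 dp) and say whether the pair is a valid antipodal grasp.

α = atan 0.6 = 30.96°;  2α = 61.93°
edge 5: e_5 = (-0.95, +2.09);  n_5 = (+0.9104, +0.4138)
edge 6: e_6 = (-3.23, +0.78);  n_6 = (+0.2347, +0.9721)
∠(n_5, n_6) = 51.98°
δ = |180° − 51.98°| = 128.02°
128.02° > 2α = 61.93°  →  invalid

δ = 128.02°, invalid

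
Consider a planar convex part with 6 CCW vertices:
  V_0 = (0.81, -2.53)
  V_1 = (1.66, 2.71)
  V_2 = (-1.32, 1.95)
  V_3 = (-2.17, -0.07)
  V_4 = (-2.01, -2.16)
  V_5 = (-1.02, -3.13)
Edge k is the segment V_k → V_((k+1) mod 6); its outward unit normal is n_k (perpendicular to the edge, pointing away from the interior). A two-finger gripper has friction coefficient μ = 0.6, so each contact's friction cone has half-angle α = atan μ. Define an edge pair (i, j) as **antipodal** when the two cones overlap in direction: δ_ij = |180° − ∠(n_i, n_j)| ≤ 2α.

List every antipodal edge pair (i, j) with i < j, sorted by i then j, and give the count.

count = 6; pairs: (0,2), (0,3), (0,4), (1,4), (1,5), (2,5)

α = atan 0.6 = 30.96°;  2α = 61.93°
n_0 = (+0.9871, -0.1601)
n_1 = (-0.2471, +0.9690)
n_2 = (-0.9217, +0.3879)
n_3 = (-0.9971, -0.0763)
n_4 = (-0.6999, -0.7143)
n_5 = (+0.3116, -0.9502)
  (0,1): δ = 66.48°  ·
  (0,2): δ = 13.61°  ✓
  (0,3): δ = 13.59°  ✓
  (0,4): δ = 54.80°  ✓
  (0,5): δ = 117.37°  ·
  (1,2): δ = 127.13°  ·
  (1,3): δ = 99.93°  ·
  (1,4): δ = 58.72°  ✓
  (1,5): δ = 3.85°  ✓
  (2,3): δ = 152.80°  ·
  (2,4): δ = 111.59°  ·
  (2,5): δ = 49.03°  ✓
  (3,4): δ = 138.79°  ·
  (3,5): δ = 76.23°  ·
  (4,5): δ = 117.43°  ·
antipodal pairs: 6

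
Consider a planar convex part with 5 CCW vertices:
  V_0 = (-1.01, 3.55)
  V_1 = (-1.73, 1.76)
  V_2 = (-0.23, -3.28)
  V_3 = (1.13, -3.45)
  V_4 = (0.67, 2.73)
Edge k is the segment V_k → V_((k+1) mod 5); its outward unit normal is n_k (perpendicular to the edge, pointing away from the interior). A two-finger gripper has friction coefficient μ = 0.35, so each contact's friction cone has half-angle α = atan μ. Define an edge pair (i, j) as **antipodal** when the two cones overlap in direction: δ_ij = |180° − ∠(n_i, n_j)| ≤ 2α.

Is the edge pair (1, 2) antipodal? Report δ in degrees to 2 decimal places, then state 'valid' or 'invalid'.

α = atan 0.35 = 19.29°;  2α = 38.58°
edge 1: e_1 = (+1.50, -5.04);  n_1 = (-0.9585, -0.2853)
edge 2: e_2 = (+1.36, -0.17);  n_2 = (-0.1240, -0.9923)
∠(n_1, n_2) = 66.30°
δ = |180° − 66.30°| = 113.70°
113.70° > 2α = 38.58°  →  invalid

δ = 113.70°, invalid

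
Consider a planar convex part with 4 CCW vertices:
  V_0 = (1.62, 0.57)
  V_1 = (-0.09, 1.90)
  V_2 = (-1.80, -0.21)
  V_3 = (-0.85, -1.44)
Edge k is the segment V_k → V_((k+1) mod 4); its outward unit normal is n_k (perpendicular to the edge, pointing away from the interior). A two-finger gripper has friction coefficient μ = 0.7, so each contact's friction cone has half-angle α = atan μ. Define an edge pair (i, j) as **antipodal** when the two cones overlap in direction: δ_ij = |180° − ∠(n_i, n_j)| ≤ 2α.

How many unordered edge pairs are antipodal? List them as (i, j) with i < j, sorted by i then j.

α = atan 0.7 = 34.99°;  2α = 69.98°
n_0 = (+0.6139, +0.7894)
n_1 = (-0.7769, +0.6296)
n_2 = (-0.7914, -0.6113)
n_3 = (+0.6312, -0.7756)
  (0,1): δ = 91.15°  ·
  (0,2): δ = 14.44°  ✓
  (0,3): δ = 77.01°  ·
  (1,2): δ = 103.30°  ·
  (1,3): δ = 11.84°  ✓
  (2,3): δ = 88.54°  ·
antipodal pairs: 2

count = 2; pairs: (0,2), (1,3)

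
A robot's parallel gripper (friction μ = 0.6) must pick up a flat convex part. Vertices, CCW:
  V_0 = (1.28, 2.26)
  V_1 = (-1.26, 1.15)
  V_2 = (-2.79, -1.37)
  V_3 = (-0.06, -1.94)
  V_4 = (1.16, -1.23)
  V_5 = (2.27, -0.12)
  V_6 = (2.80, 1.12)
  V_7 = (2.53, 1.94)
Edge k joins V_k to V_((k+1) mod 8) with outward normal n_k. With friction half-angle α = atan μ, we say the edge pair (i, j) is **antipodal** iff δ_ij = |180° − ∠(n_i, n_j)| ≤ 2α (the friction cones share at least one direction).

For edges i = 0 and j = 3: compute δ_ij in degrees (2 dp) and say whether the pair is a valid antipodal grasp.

δ = 6.59°, valid

α = atan 0.6 = 30.96°;  2α = 61.93°
edge 0: e_0 = (-2.54, -1.11);  n_0 = (-0.4004, +0.9163)
edge 3: e_3 = (+1.22, +0.71);  n_3 = (+0.5030, -0.8643)
∠(n_0, n_3) = 173.41°
δ = |180° − 173.41°| = 6.59°
6.59° ≤ 2α = 61.93°  →  valid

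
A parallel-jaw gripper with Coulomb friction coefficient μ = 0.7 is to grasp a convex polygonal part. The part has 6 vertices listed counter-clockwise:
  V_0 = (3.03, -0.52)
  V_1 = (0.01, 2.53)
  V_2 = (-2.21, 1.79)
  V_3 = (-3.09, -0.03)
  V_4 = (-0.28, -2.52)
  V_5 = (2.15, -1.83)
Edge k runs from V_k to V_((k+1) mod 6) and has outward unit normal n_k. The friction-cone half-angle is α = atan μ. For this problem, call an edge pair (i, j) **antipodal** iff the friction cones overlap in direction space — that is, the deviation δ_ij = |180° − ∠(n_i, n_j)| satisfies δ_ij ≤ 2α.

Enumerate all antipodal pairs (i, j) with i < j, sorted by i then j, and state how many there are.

α = atan 0.7 = 34.99°;  2α = 69.98°
n_0 = (+0.7106, +0.7036)
n_1 = (-0.3162, +0.9487)
n_2 = (-0.9003, +0.4353)
n_3 = (-0.6632, -0.7484)
n_4 = (+0.2732, -0.9620)
n_5 = (+0.8301, -0.5576)
  (0,1): δ = 116.28°  ·
  (0,2): δ = 70.52°  ·
  (0,3): δ = 3.74°  ✓
  (0,4): δ = 61.14°  ✓
  (0,5): δ = 101.39°  ·
  (1,2): δ = 134.24°  ·
  (1,3): δ = 59.98°  ✓
  (1,4): δ = 2.58°  ✓
  (1,5): δ = 37.67°  ✓
  (2,3): δ = 105.74°  ·
  (2,4): δ = 48.34°  ✓
  (2,5): δ = 8.09°  ✓
  (3,4): δ = 122.60°  ·
  (3,5): δ = 82.35°  ·
  (4,5): δ = 139.74°  ·
antipodal pairs: 7

count = 7; pairs: (0,3), (0,4), (1,3), (1,4), (1,5), (2,4), (2,5)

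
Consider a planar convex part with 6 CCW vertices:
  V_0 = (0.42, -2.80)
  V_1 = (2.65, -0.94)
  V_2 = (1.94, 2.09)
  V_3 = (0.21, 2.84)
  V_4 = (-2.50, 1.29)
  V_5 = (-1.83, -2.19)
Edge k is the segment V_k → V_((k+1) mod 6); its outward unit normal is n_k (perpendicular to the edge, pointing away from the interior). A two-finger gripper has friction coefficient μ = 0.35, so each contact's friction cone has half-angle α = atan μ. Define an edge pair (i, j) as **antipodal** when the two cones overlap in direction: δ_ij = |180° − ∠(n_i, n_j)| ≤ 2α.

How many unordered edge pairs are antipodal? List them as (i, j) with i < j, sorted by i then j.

count = 3; pairs: (0,3), (1,4), (2,5)

α = atan 0.35 = 19.29°;  2α = 38.58°
n_0 = (+0.6405, -0.7679)
n_1 = (+0.9736, +0.2281)
n_2 = (+0.3978, +0.9175)
n_3 = (-0.4965, +0.8680)
n_4 = (-0.9820, -0.1891)
n_5 = (-0.2617, -0.9652)
  (0,1): δ = 116.64°  ·
  (0,2): δ = 63.27°  ·
  (0,3): δ = 10.06°  ✓
  (0,4): δ = 61.07°  ·
  (0,5): δ = 125.00°  ·
  (1,2): δ = 126.63°  ·
  (1,3): δ = 73.42°  ·
  (1,4): δ = 2.29°  ✓
  (1,5): δ = 61.64°  ·
  (2,3): δ = 126.79°  ·
  (2,4): δ = 55.66°  ·
  (2,5): δ = 8.27°  ✓
  (3,4): δ = 108.87°  ·
  (3,5): δ = 44.94°  ·
  (4,5): δ = 116.07°  ·
antipodal pairs: 3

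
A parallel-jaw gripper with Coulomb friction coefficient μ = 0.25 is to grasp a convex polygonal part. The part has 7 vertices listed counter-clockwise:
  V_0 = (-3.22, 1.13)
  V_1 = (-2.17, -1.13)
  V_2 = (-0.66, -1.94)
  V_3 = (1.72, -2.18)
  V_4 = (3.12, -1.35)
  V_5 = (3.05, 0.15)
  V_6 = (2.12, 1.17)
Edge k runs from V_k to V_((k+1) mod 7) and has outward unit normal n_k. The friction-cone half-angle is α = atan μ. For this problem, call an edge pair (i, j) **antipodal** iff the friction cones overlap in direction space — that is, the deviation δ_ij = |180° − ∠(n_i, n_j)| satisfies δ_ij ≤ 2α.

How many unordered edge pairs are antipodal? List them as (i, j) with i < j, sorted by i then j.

α = atan 0.25 = 14.04°;  2α = 28.07°
n_0 = (-0.9069, -0.4213)
n_1 = (-0.4727, -0.8812)
n_2 = (-0.1003, -0.9950)
n_3 = (+0.5100, -0.8602)
n_4 = (+0.9989, +0.0466)
n_5 = (+0.7390, +0.6738)
n_6 = (-0.0075, +1.0000)
  (0,1): δ = 143.13°  ·
  (0,2): δ = 120.68°  ·
  (0,3): δ = 84.26°  ·
  (0,4): δ = 22.25°  ✓
  (0,5): δ = 17.44°  ✓
  (0,6): δ = 65.51°  ·
  (1,2): δ = 157.55°  ·
  (1,3): δ = 121.13°  ·
  (1,4): δ = 59.12°  ·
  (1,5): δ = 19.43°  ✓
  (1,6): δ = 28.64°  ·
  (2,3): δ = 143.58°  ·
  (2,4): δ = 81.57°  ·
  (2,5): δ = 41.88°  ·
  (2,6): δ = 6.19°  ✓
  (3,4): δ = 117.99°  ·
  (3,5): δ = 78.30°  ·
  (3,6): δ = 30.23°  ·
  (4,5): δ = 140.31°  ·
  (4,6): δ = 92.24°  ·
  (5,6): δ = 131.93°  ·
antipodal pairs: 4

count = 4; pairs: (0,4), (0,5), (1,5), (2,6)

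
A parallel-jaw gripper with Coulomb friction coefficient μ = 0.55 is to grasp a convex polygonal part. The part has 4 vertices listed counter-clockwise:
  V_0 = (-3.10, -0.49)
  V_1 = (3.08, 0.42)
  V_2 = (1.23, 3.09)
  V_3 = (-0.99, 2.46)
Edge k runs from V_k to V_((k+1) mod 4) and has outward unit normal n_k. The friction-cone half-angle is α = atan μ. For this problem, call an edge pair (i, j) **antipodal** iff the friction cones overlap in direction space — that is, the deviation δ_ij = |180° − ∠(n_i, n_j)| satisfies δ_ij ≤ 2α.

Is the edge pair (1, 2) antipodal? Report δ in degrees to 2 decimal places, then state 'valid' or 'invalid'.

δ = 108.87°, invalid

α = atan 0.55 = 28.81°;  2α = 57.62°
edge 1: e_1 = (-1.85, +2.67);  n_1 = (+0.8220, +0.5695)
edge 2: e_2 = (-2.22, -0.63);  n_2 = (-0.2730, +0.9620)
∠(n_1, n_2) = 71.13°
δ = |180° − 71.13°| = 108.87°
108.87° > 2α = 57.62°  →  invalid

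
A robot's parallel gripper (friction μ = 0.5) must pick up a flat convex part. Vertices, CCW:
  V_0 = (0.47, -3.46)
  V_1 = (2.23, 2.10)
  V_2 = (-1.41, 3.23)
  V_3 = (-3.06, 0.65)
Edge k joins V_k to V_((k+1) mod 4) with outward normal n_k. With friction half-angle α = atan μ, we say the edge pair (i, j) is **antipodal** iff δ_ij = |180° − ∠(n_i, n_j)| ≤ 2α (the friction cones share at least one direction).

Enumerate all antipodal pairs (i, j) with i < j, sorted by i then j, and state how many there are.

α = atan 0.5 = 26.57°;  2α = 53.13°
n_0 = (+0.9534, -0.3018)
n_1 = (+0.2965, +0.9550)
n_2 = (-0.8424, +0.5388)
n_3 = (-0.7586, -0.6516)
  (0,1): δ = 89.68°  ·
  (0,2): δ = 15.04°  ✓
  (0,3): δ = 58.22°  ·
  (1,2): δ = 105.35°  ·
  (1,3): δ = 32.09°  ✓
  (2,3): δ = 106.74°  ·
antipodal pairs: 2

count = 2; pairs: (0,2), (1,3)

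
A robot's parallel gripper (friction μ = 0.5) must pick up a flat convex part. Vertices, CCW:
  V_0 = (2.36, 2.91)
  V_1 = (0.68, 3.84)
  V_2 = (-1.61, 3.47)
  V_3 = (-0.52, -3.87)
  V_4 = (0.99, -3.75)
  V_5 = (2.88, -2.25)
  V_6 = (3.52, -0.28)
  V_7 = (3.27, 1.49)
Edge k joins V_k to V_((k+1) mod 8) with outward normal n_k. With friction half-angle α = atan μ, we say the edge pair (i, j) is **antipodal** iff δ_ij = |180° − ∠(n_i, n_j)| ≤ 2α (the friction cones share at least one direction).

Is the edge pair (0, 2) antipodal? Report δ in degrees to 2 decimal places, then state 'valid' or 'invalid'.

α = atan 0.5 = 26.57°;  2α = 53.13°
edge 0: e_0 = (-1.68, +0.93);  n_0 = (+0.4843, +0.8749)
edge 2: e_2 = (+1.09, -7.34);  n_2 = (-0.9892, -0.1469)
∠(n_0, n_2) = 127.41°
δ = |180° − 127.41°| = 52.59°
52.59° ≤ 2α = 53.13°  →  valid

δ = 52.59°, valid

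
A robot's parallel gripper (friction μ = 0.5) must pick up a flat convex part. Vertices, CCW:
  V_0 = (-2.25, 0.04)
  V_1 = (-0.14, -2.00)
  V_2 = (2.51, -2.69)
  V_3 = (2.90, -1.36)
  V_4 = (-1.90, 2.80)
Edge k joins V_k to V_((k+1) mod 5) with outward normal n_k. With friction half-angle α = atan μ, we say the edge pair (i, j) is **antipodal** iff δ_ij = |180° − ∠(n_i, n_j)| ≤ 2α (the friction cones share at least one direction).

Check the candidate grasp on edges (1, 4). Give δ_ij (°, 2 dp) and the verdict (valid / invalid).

α = atan 0.5 = 26.57°;  2α = 53.13°
edge 1: e_1 = (+2.65, -0.69);  n_1 = (-0.2520, -0.9677)
edge 4: e_4 = (-0.35, -2.76);  n_4 = (-0.9921, +0.1258)
∠(n_1, n_4) = 82.63°
δ = |180° − 82.63°| = 97.37°
97.37° > 2α = 53.13°  →  invalid

δ = 97.37°, invalid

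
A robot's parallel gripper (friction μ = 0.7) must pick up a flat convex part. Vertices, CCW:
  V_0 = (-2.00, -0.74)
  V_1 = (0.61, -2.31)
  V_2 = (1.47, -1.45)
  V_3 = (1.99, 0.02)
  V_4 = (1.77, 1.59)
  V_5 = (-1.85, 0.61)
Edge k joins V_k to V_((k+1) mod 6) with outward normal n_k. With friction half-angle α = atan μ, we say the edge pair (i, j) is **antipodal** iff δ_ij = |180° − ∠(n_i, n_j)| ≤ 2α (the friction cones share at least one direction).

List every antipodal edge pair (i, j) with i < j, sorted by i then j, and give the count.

count = 7; pairs: (0,3), (0,4), (1,4), (1,5), (2,4), (2,5), (3,5)

α = atan 0.7 = 34.99°;  2α = 69.98°
n_0 = (-0.5155, -0.8569)
n_1 = (+0.7071, -0.7071)
n_2 = (+0.9428, -0.3335)
n_3 = (+0.9903, +0.1388)
n_4 = (-0.2613, +0.9653)
n_5 = (-0.9939, +0.1104)
  (0,1): δ = 103.97°  ·
  (0,2): δ = 78.45°  ·
  (0,3): δ = 50.99°  ✓
  (0,4): δ = 46.18°  ✓
  (0,5): δ = 114.69°  ·
  (1,2): δ = 154.48°  ·
  (1,3): δ = 127.02°  ·
  (1,4): δ = 29.85°  ✓
  (1,5): δ = 38.66°  ✓
  (2,3): δ = 152.54°  ·
  (2,4): δ = 55.37°  ✓
  (2,5): δ = 13.14°  ✓
  (3,4): δ = 82.83°  ·
  (3,5): δ = 14.32°  ✓
  (4,5): δ = 111.49°  ·
antipodal pairs: 7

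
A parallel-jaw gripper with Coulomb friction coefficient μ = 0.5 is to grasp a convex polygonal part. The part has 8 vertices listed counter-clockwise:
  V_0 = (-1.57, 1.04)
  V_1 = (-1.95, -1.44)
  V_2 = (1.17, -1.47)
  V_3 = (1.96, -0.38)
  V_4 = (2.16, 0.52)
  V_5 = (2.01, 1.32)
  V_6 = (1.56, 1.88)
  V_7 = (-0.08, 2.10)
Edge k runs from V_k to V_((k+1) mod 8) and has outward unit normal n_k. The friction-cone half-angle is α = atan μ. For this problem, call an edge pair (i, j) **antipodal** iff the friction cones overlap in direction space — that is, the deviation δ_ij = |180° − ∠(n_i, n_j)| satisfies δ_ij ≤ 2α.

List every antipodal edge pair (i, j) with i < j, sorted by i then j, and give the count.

count = 9; pairs: (0,2), (0,3), (0,4), (0,5), (1,5), (1,6), (1,7), (2,7), (3,7)

α = atan 0.5 = 26.57°;  2α = 53.13°
n_0 = (-0.9885, +0.1515)
n_1 = (-0.0096, -1.0000)
n_2 = (+0.8097, -0.5868)
n_3 = (+0.9762, -0.2169)
n_4 = (+0.9829, +0.1843)
n_5 = (+0.7795, +0.6264)
n_6 = (+0.1330, +0.9911)
n_7 = (-0.5797, +0.8148)
  (0,1): δ = 81.84°  ·
  (0,2): δ = 27.22°  ✓
  (0,3): δ = 3.82°  ✓
  (0,4): δ = 19.33°  ✓
  (0,5): δ = 47.50°  ✓
  (0,6): δ = 91.07°  ·
  (0,7): δ = 134.14°  ·
  (1,2): δ = 125.38°  ·
  (1,3): δ = 101.98°  ·
  (1,4): δ = 78.83°  ·
  (1,5): δ = 50.66°  ✓
  (1,6): δ = 7.09°  ✓
  (1,7): δ = 35.98°  ✓
  (2,3): δ = 156.60°  ·
  (2,4): δ = 133.45°  ·
  (2,5): δ = 105.28°  ·
  (2,6): δ = 61.71°  ·
  (2,7): δ = 18.64°  ✓
  (3,4): δ = 156.85°  ·
  (3,5): δ = 128.69°  ·
  (3,6): δ = 85.11°  ·
  (3,7): δ = 42.04°  ✓
  (4,5): δ = 151.84°  ·
  (4,6): δ = 108.26°  ·
  (4,7): δ = 65.19°  ·
  (5,6): δ = 136.42°  ·
  (5,7): δ = 93.36°  ·
  (6,7): δ = 136.93°  ·
antipodal pairs: 9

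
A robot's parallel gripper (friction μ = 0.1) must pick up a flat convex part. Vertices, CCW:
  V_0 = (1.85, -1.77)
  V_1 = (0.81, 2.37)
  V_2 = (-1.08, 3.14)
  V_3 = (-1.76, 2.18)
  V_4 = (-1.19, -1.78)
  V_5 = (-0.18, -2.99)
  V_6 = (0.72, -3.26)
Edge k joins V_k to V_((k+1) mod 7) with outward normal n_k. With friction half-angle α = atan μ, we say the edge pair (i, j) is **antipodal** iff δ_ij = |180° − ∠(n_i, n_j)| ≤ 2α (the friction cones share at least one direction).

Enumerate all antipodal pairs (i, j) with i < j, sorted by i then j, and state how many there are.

α = atan 0.1 = 5.71°;  2α = 11.42°
n_0 = (+0.9699, +0.2436)
n_1 = (+0.3773, +0.9261)
n_2 = (-0.8160, +0.5780)
n_3 = (-0.9898, -0.1425)
n_4 = (-0.7677, -0.6408)
n_5 = (-0.2873, -0.9578)
n_6 = (+0.7968, -0.6043)
  (0,1): δ = 126.27°  ·
  (0,2): δ = 49.41°  ·
  (0,3): δ = 5.91°  ✓
  (0,4): δ = 25.75°  ·
  (0,5): δ = 59.20°  ·
  (0,6): δ = 128.72°  ·
  (1,2): δ = 103.14°  ·
  (1,3): δ = 59.64°  ·
  (1,4): δ = 27.98°  ·
  (1,5): δ = 5.47°  ✓
  (1,6): δ = 74.99°  ·
  (2,3): δ = 136.50°  ·
  (2,4): δ = 104.84°  ·
  (2,5): δ = 71.39°  ·
  (2,6): δ = 1.87°  ✓
  (3,4): δ = 148.34°  ·
  (3,5): δ = 114.89°  ·
  (3,6): δ = 45.37°  ·
  (4,5): δ = 146.55°  ·
  (4,6): δ = 77.03°  ·
  (5,6): δ = 110.48°  ·
antipodal pairs: 3

count = 3; pairs: (0,3), (1,5), (2,6)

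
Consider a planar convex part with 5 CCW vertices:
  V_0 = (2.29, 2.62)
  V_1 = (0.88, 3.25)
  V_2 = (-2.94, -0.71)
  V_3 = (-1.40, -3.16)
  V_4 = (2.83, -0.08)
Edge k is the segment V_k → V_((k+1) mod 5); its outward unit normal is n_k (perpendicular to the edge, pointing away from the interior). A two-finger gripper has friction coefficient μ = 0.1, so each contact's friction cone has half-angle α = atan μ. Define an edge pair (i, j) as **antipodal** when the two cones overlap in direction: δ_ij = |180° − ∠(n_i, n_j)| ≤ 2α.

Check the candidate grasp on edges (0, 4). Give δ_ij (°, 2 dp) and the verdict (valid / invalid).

δ = 125.39°, invalid

α = atan 0.1 = 5.71°;  2α = 11.42°
edge 0: e_0 = (-1.41, +0.63);  n_0 = (+0.4079, +0.9130)
edge 4: e_4 = (-0.54, +2.70);  n_4 = (+0.9806, +0.1961)
∠(n_0, n_4) = 54.61°
δ = |180° − 54.61°| = 125.39°
125.39° > 2α = 11.42°  →  invalid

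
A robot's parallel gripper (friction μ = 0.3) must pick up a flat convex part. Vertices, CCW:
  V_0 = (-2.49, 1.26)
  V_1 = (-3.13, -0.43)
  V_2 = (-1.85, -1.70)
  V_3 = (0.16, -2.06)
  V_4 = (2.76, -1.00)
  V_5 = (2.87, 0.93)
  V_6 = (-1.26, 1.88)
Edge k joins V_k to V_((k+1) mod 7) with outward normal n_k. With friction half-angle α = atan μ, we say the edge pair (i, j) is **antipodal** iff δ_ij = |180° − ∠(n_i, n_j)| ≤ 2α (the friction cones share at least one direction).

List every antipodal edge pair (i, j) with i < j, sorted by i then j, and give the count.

count = 4; pairs: (0,4), (1,5), (2,5), (3,6)

α = atan 0.3 = 16.70°;  2α = 33.40°
n_0 = (-0.9352, +0.3542)
n_1 = (-0.7043, -0.7099)
n_2 = (-0.1763, -0.9843)
n_3 = (+0.3775, -0.9260)
n_4 = (+0.9984, -0.0569)
n_5 = (+0.2242, +0.9746)
n_6 = (-0.4501, +0.8930)
  (0,1): δ = 114.03°  ·
  (0,2): δ = 79.41°  ·
  (0,3): δ = 47.08°  ·
  (0,4): δ = 17.48°  ✓
  (0,5): δ = 97.79°  ·
  (0,6): δ = 137.49°  ·
  (1,2): δ = 145.38°  ·
  (1,3): δ = 113.04°  ·
  (1,4): δ = 48.49°  ·
  (1,5): δ = 31.82°  ✓
  (1,6): δ = 71.53°  ·
  (2,3): δ = 147.67°  ·
  (2,4): δ = 83.11°  ·
  (2,5): δ = 2.80°  ✓
  (2,6): δ = 36.91°  ·
  (3,4): δ = 115.44°  ·
  (3,5): δ = 35.13°  ·
  (3,6): δ = 4.57°  ✓
  (4,5): δ = 99.69°  ·
  (4,6): δ = 59.99°  ·
  (5,6): δ = 140.29°  ·
antipodal pairs: 4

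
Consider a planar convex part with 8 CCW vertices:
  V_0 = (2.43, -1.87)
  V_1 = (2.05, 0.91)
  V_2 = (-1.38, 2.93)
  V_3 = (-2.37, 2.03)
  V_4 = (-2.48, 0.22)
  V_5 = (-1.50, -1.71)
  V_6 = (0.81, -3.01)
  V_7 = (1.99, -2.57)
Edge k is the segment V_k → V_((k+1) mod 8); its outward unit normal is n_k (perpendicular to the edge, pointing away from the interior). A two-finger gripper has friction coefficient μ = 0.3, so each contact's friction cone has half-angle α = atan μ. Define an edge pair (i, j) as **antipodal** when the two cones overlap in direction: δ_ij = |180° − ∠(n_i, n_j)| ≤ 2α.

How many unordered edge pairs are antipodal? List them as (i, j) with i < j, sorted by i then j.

α = atan 0.3 = 16.70°;  2α = 33.40°
n_0 = (+0.9908, +0.1354)
n_1 = (+0.5075, +0.8617)
n_2 = (-0.6727, +0.7399)
n_3 = (-0.9982, +0.0607)
n_4 = (-0.8916, -0.4527)
n_5 = (-0.4904, -0.8715)
n_6 = (+0.3494, -0.9370)
n_7 = (+0.8466, -0.5322)
  (0,1): δ = 128.28°  ·
  (0,2): δ = 55.51°  ·
  (0,3): δ = 11.26°  ✓
  (0,4): δ = 19.14°  ✓
  (0,5): δ = 52.85°  ·
  (0,6): δ = 102.67°  ·
  (0,7): δ = 140.06°  ·
  (1,2): δ = 107.23°  ·
  (1,3): δ = 62.98°  ·
  (1,4): δ = 32.59°  ✓
  (1,5): δ = 1.13°  ✓
  (1,6): δ = 50.94°  ·
  (1,7): δ = 88.34°  ·
  (2,3): δ = 135.75°  ·
  (2,4): δ = 105.35°  ·
  (2,5): δ = 71.64°  ·
  (2,6): δ = 21.82°  ✓
  (2,7): δ = 15.57°  ✓
  (3,4): δ = 149.60°  ·
  (3,5): δ = 115.89°  ·
  (3,6): δ = 66.07°  ·
  (3,7): δ = 28.67°  ✓
  (4,5): δ = 146.29°  ·
  (4,6): δ = 96.47°  ·
  (4,7): δ = 59.07°  ·
  (5,6): δ = 130.18°  ·
  (5,7): δ = 92.78°  ·
  (6,7): δ = 142.60°  ·
antipodal pairs: 7

count = 7; pairs: (0,3), (0,4), (1,4), (1,5), (2,6), (2,7), (3,7)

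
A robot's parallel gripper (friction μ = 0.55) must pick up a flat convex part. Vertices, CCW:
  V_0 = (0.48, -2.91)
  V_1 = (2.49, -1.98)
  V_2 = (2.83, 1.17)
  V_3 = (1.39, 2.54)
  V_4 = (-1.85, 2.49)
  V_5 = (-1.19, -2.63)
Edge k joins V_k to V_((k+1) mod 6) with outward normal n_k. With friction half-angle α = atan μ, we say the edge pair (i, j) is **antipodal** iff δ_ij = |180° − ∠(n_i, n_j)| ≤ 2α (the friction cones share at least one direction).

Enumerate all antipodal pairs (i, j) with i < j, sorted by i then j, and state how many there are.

count = 5; pairs: (0,3), (1,4), (2,4), (2,5), (3,5)

α = atan 0.55 = 28.81°;  2α = 57.62°
n_0 = (+0.4199, -0.9076)
n_1 = (+0.9942, -0.1073)
n_2 = (+0.6893, +0.7245)
n_3 = (-0.0154, +0.9999)
n_4 = (-0.9918, -0.1278)
n_5 = (-0.1654, -0.9862)
  (0,1): δ = 120.99°  ·
  (0,2): δ = 68.40°  ·
  (0,3): δ = 23.95°  ✓
  (0,4): δ = 72.52°  ·
  (0,5): δ = 145.65°  ·
  (1,2): δ = 127.41°  ·
  (1,3): δ = 82.96°  ·
  (1,4): δ = 13.51°  ✓
  (1,5): δ = 86.64°  ·
  (2,3): δ = 135.54°  ·
  (2,4): δ = 39.08°  ✓
  (2,5): δ = 34.06°  ✓
  (3,4): δ = 83.54°  ·
  (3,5): δ = 10.40°  ✓
  (4,5): δ = 106.86°  ·
antipodal pairs: 5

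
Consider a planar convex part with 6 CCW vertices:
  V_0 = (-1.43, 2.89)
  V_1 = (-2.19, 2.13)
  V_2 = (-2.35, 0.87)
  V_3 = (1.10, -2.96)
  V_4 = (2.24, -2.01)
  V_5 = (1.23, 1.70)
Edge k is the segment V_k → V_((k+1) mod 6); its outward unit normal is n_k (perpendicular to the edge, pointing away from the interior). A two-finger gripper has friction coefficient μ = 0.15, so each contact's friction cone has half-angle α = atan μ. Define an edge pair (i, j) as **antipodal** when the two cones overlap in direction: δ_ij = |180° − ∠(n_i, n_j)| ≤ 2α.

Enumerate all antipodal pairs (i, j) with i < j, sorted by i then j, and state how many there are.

α = atan 0.15 = 8.53°;  2α = 17.06°
n_0 = (-0.7071, +0.7071)
n_1 = (-0.9920, +0.1260)
n_2 = (-0.7430, -0.6693)
n_3 = (+0.6402, -0.7682)
n_4 = (+0.9649, +0.2627)
n_5 = (+0.4084, +0.9128)
  (0,1): δ = 142.24°  ·
  (0,2): δ = 92.99°  ·
  (0,3): δ = 5.19°  ✓
  (0,4): δ = 60.23°  ·
  (0,5): δ = 110.90°  ·
  (1,2): δ = 130.75°  ·
  (1,3): δ = 42.96°  ·
  (1,4): δ = 22.47°  ·
  (1,5): δ = 73.13°  ·
  (2,3): δ = 92.21°  ·
  (2,4): δ = 26.78°  ·
  (2,5): δ = 23.89°  ·
  (3,4): δ = 114.58°  ·
  (3,5): δ = 63.91°  ·
  (4,5): δ = 129.33°  ·
antipodal pairs: 1

count = 1; pairs: (0,3)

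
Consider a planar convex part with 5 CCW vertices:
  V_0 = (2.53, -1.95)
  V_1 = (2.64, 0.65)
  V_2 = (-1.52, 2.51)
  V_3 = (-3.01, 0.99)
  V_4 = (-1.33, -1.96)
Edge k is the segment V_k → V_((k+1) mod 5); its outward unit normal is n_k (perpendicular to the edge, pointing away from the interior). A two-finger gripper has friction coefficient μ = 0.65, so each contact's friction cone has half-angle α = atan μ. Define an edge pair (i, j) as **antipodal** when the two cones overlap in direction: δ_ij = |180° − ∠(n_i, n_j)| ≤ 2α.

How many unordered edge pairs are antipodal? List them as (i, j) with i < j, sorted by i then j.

α = atan 0.65 = 33.02°;  2α = 66.05°
n_0 = (+0.9991, -0.0423)
n_1 = (+0.4082, +0.9129)
n_2 = (-0.7141, +0.7000)
n_3 = (-0.8690, -0.4949)
n_4 = (+0.0026, -1.0000)
  (0,1): δ = 111.67°  ·
  (0,2): δ = 42.01°  ✓
  (0,3): δ = 32.08°  ✓
  (0,4): δ = 92.57°  ·
  (1,2): δ = 110.34°  ·
  (1,3): δ = 36.25°  ✓
  (1,4): δ = 24.24°  ✓
  (2,3): δ = 105.91°  ·
  (2,4): δ = 45.42°  ✓
  (3,4): δ = 119.51°  ·
antipodal pairs: 5

count = 5; pairs: (0,2), (0,3), (1,3), (1,4), (2,4)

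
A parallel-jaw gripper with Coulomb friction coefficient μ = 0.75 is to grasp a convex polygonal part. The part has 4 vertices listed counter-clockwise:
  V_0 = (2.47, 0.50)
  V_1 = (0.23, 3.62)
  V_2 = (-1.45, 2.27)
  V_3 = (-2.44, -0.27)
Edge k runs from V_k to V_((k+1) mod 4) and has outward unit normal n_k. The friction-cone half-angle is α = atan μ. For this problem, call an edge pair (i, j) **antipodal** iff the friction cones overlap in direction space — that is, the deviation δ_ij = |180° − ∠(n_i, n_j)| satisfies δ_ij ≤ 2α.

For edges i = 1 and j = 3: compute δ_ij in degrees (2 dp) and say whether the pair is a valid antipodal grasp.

α = atan 0.75 = 36.87°;  2α = 73.74°
edge 1: e_1 = (-1.68, -1.35);  n_1 = (-0.6264, +0.7795)
edge 3: e_3 = (+4.91, +0.77);  n_3 = (+0.1549, -0.9879)
∠(n_1, n_3) = 150.13°
δ = |180° − 150.13°| = 29.87°
29.87° ≤ 2α = 73.74°  →  valid

δ = 29.87°, valid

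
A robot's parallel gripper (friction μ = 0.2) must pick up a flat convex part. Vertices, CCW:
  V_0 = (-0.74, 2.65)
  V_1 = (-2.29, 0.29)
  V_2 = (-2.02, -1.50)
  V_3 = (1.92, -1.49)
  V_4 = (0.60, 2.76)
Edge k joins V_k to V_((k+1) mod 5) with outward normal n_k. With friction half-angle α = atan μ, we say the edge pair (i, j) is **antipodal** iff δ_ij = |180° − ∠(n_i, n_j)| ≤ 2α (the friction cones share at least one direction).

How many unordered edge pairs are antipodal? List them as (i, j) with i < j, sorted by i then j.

count = 2; pairs: (1,3), (2,4)

α = atan 0.2 = 11.31°;  2α = 22.62°
n_0 = (-0.8358, +0.5490)
n_1 = (-0.9888, -0.1492)
n_2 = (+0.0025, -1.0000)
n_3 = (+0.9550, +0.2966)
n_4 = (-0.0818, +0.9966)
  (0,1): δ = 138.13°  ·
  (0,2): δ = 56.56°  ·
  (0,3): δ = 50.55°  ·
  (0,4): δ = 127.99°  ·
  (1,2): δ = 98.43°  ·
  (1,3): δ = 8.68°  ✓
  (1,4): δ = 86.12°  ·
  (2,3): δ = 72.89°  ·
  (2,4): δ = 4.55°  ✓
  (3,4): δ = 102.56°  ·
antipodal pairs: 2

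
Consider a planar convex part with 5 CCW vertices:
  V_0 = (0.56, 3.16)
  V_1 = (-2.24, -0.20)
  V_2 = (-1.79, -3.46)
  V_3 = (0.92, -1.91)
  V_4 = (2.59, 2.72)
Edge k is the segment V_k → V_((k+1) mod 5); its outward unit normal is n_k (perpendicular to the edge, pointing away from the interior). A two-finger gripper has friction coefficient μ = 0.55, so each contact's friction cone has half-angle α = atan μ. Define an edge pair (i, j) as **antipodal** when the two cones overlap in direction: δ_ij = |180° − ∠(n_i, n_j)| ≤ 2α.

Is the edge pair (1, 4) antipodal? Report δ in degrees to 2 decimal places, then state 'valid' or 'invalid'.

α = atan 0.55 = 28.81°;  2α = 57.62°
edge 1: e_1 = (+0.45, -3.26);  n_1 = (-0.9906, -0.1367)
edge 4: e_4 = (-2.03, +0.44);  n_4 = (+0.2118, +0.9773)
∠(n_1, n_4) = 110.09°
δ = |180° − 110.09°| = 69.91°
69.91° > 2α = 57.62°  →  invalid

δ = 69.91°, invalid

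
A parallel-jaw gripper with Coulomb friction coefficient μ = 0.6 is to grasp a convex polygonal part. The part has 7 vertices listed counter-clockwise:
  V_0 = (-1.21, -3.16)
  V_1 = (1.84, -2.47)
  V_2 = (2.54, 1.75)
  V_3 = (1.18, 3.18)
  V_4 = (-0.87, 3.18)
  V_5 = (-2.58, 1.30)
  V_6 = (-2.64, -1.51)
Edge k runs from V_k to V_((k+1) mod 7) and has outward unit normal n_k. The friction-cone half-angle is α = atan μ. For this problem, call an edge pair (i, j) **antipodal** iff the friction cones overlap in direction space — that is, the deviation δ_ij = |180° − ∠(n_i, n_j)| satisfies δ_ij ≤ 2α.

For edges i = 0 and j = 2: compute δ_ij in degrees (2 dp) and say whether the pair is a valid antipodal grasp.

α = atan 0.6 = 30.96°;  2α = 61.93°
edge 0: e_0 = (+3.05, +0.69);  n_0 = (+0.2207, -0.9754)
edge 2: e_2 = (-1.36, +1.43);  n_2 = (+0.7246, +0.6891)
∠(n_0, n_2) = 120.82°
δ = |180° − 120.82°| = 59.18°
59.18° ≤ 2α = 61.93°  →  valid

δ = 59.18°, valid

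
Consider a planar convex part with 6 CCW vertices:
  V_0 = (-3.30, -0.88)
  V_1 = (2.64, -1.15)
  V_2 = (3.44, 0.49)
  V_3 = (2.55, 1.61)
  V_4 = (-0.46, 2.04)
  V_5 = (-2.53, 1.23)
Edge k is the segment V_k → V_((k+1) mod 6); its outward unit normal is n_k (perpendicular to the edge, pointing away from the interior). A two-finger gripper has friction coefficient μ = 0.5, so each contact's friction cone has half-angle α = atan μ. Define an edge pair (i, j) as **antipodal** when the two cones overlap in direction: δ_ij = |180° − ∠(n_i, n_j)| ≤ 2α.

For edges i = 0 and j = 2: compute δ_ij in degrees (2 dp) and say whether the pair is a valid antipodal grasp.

δ = 48.93°, valid

α = atan 0.5 = 26.57°;  2α = 53.13°
edge 0: e_0 = (+5.94, -0.27);  n_0 = (-0.0454, -0.9990)
edge 2: e_2 = (-0.89, +1.12);  n_2 = (+0.7829, +0.6221)
∠(n_0, n_2) = 131.07°
δ = |180° − 131.07°| = 48.93°
48.93° ≤ 2α = 53.13°  →  valid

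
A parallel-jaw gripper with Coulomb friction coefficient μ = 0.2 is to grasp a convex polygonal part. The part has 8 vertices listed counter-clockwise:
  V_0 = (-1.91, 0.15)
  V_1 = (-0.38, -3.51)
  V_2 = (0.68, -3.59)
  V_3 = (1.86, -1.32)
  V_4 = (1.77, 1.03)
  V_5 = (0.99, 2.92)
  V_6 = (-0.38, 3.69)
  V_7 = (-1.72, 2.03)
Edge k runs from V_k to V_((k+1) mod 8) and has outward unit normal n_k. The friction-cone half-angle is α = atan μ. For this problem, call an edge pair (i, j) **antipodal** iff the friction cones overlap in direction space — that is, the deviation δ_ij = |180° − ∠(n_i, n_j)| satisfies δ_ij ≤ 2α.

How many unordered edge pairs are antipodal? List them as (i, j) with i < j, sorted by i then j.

α = atan 0.2 = 11.31°;  2α = 22.62°
n_0 = (-0.9226, -0.3857)
n_1 = (-0.0753, -0.9972)
n_2 = (+0.8873, -0.4612)
n_3 = (+0.9993, +0.0383)
n_4 = (+0.9244, +0.3815)
n_5 = (+0.4900, +0.8717)
n_6 = (-0.7781, +0.6281)
n_7 = (-0.9949, +0.1006)
  (0,1): δ = 117.00°  ·
  (0,2): δ = 50.15°  ·
  (0,3): δ = 20.49°  ✓
  (0,4): δ = 0.26°  ✓
  (0,5): δ = 37.98°  ·
  (0,6): δ = 118.40°  ·
  (0,7): δ = 151.54°  ·
  (1,2): δ = 113.15°  ·
  (1,3): δ = 83.49°  ·
  (1,4): δ = 63.26°  ·
  (1,5): δ = 25.02°  ·
  (1,6): δ = 55.40°  ·
  (1,7): δ = 88.55°  ·
  (2,3): δ = 150.34°  ·
  (2,4): δ = 130.11°  ·
  (2,5): δ = 91.87°  ·
  (2,6): δ = 11.44°  ✓
  (2,7): δ = 21.70°  ✓
  (3,4): δ = 159.77°  ·
  (3,5): δ = 121.53°  ·
  (3,6): δ = 41.10°  ·
  (3,7): δ = 7.96°  ✓
  (4,5): δ = 141.76°  ·
  (4,6): δ = 61.34°  ·
  (4,7): δ = 28.20°  ·
  (5,6): δ = 99.57°  ·
  (5,7): δ = 66.43°  ·
  (6,7): δ = 146.86°  ·
antipodal pairs: 5

count = 5; pairs: (0,3), (0,4), (2,6), (2,7), (3,7)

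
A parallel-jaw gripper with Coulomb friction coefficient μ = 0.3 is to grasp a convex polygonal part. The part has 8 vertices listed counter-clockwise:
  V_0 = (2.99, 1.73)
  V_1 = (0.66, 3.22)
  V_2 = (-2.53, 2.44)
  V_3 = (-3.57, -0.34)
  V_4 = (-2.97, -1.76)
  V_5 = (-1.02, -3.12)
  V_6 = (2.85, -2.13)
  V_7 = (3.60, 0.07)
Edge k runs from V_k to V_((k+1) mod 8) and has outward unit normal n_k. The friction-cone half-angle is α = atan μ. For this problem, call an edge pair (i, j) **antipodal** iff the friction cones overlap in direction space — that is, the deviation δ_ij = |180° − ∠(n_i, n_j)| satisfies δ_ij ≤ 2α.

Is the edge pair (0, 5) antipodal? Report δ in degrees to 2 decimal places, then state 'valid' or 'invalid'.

δ = 46.95°, invalid

α = atan 0.3 = 16.70°;  2α = 33.40°
edge 0: e_0 = (-2.33, +1.49);  n_0 = (+0.5387, +0.8425)
edge 5: e_5 = (+3.87, +0.99);  n_5 = (+0.2478, -0.9688)
∠(n_0, n_5) = 133.05°
δ = |180° − 133.05°| = 46.95°
46.95° > 2α = 33.40°  →  invalid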